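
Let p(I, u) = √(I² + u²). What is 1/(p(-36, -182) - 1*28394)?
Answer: -14197/403092408 - √8605/403092408 ≈ -3.5450e-5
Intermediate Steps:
1/(p(-36, -182) - 1*28394) = 1/(√((-36)² + (-182)²) - 1*28394) = 1/(√(1296 + 33124) - 28394) = 1/(√34420 - 28394) = 1/(2*√8605 - 28394) = 1/(-28394 + 2*√8605)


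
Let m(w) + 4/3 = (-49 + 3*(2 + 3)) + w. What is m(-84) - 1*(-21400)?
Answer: 63842/3 ≈ 21281.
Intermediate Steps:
m(w) = -106/3 + w (m(w) = -4/3 + ((-49 + 3*(2 + 3)) + w) = -4/3 + ((-49 + 3*5) + w) = -4/3 + ((-49 + 15) + w) = -4/3 + (-34 + w) = -106/3 + w)
m(-84) - 1*(-21400) = (-106/3 - 84) - 1*(-21400) = -358/3 + 21400 = 63842/3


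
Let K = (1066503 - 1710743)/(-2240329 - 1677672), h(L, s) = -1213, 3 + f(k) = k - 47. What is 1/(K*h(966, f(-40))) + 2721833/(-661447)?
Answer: -2129603658306407/516896436334640 ≈ -4.1200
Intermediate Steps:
f(k) = -50 + k (f(k) = -3 + (k - 47) = -3 + (-47 + k) = -50 + k)
K = 644240/3918001 (K = -644240/(-3918001) = -644240*(-1/3918001) = 644240/3918001 ≈ 0.16443)
1/(K*h(966, f(-40))) + 2721833/(-661447) = 1/((644240/3918001)*(-1213)) + 2721833/(-661447) = (3918001/644240)*(-1/1213) + 2721833*(-1/661447) = -3918001/781463120 - 2721833/661447 = -2129603658306407/516896436334640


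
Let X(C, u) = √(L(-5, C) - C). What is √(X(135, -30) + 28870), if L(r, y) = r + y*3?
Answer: √(28870 + √265) ≈ 169.96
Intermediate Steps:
L(r, y) = r + 3*y
X(C, u) = √(-5 + 2*C) (X(C, u) = √((-5 + 3*C) - C) = √(-5 + 2*C))
√(X(135, -30) + 28870) = √(√(-5 + 2*135) + 28870) = √(√(-5 + 270) + 28870) = √(√265 + 28870) = √(28870 + √265)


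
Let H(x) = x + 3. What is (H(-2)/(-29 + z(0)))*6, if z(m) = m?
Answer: -6/29 ≈ -0.20690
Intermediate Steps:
H(x) = 3 + x
(H(-2)/(-29 + z(0)))*6 = ((3 - 2)/(-29 + 0))*6 = (1/(-29))*6 = (1*(-1/29))*6 = -1/29*6 = -6/29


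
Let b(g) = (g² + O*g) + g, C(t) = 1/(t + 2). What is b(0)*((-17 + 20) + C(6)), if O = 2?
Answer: 0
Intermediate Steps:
C(t) = 1/(2 + t)
b(g) = g² + 3*g (b(g) = (g² + 2*g) + g = g² + 3*g)
b(0)*((-17 + 20) + C(6)) = (0*(3 + 0))*((-17 + 20) + 1/(2 + 6)) = (0*3)*(3 + 1/8) = 0*(3 + ⅛) = 0*(25/8) = 0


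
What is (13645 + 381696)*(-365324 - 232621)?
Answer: -236392174245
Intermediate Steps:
(13645 + 381696)*(-365324 - 232621) = 395341*(-597945) = -236392174245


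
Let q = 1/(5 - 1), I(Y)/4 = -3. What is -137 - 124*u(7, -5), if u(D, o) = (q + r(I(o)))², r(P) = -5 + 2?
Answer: -4299/4 ≈ -1074.8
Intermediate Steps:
I(Y) = -12 (I(Y) = 4*(-3) = -12)
r(P) = -3
q = ¼ (q = 1/4 = ¼ ≈ 0.25000)
u(D, o) = 121/16 (u(D, o) = (¼ - 3)² = (-11/4)² = 121/16)
-137 - 124*u(7, -5) = -137 - 124*121/16 = -137 - 3751/4 = -4299/4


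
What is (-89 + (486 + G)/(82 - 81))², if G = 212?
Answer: 370881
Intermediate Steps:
(-89 + (486 + G)/(82 - 81))² = (-89 + (486 + 212)/(82 - 81))² = (-89 + 698/1)² = (-89 + 698*1)² = (-89 + 698)² = 609² = 370881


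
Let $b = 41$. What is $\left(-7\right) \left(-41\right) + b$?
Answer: $328$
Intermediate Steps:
$\left(-7\right) \left(-41\right) + b = \left(-7\right) \left(-41\right) + 41 = 287 + 41 = 328$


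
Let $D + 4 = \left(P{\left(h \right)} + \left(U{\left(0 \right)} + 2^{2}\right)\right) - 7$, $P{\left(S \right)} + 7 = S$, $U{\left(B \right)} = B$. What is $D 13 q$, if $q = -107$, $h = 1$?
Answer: $18083$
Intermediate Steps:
$P{\left(S \right)} = -7 + S$
$D = -13$ ($D = -4 - \left(13 - 4\right) = -4 + \left(\left(-6 + \left(0 + 4\right)\right) - 7\right) = -4 + \left(\left(-6 + 4\right) - 7\right) = -4 - 9 = -13$)
$D 13 q = - 13 \cdot 13 \left(-107\right) = \left(-13\right) \left(-1391\right) = 18083$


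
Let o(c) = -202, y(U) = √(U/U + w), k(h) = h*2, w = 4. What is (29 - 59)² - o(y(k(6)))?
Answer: 1102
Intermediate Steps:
k(h) = 2*h
y(U) = √5 (y(U) = √(U/U + 4) = √(1 + 4) = √5)
(29 - 59)² - o(y(k(6))) = (29 - 59)² - 1*(-202) = (-30)² + 202 = 900 + 202 = 1102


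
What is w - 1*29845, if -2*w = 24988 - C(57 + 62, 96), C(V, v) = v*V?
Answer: -36627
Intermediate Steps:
C(V, v) = V*v
w = -6782 (w = -(24988 - (57 + 62)*96)/2 = -(24988 - 119*96)/2 = -(24988 - 1*11424)/2 = -(24988 - 11424)/2 = -1/2*13564 = -6782)
w - 1*29845 = -6782 - 1*29845 = -6782 - 29845 = -36627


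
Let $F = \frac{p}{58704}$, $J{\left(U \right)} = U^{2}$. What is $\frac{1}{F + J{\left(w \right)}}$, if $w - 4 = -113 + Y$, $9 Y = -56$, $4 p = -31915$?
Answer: $\frac{6340032}{84170420663} \approx 7.5324 \cdot 10^{-5}$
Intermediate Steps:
$p = - \frac{31915}{4}$ ($p = \frac{1}{4} \left(-31915\right) = - \frac{31915}{4} \approx -7978.8$)
$Y = - \frac{56}{9}$ ($Y = \frac{1}{9} \left(-56\right) = - \frac{56}{9} \approx -6.2222$)
$w = - \frac{1037}{9}$ ($w = 4 - \frac{1073}{9} = - \frac{1037}{9} \approx -115.22$)
$F = - \frac{31915}{234816}$ ($F = - \frac{31915}{4 \cdot 58704} = \left(- \frac{31915}{4}\right) \frac{1}{58704} = - \frac{31915}{234816} \approx -0.13591$)
$\frac{1}{F + J{\left(w \right)}} = \frac{1}{- \frac{31915}{234816} + \left(- \frac{1037}{9}\right)^{2}} = \frac{1}{- \frac{31915}{234816} + \frac{1075369}{81}} = \frac{1}{\frac{84170420663}{6340032}} = \frac{6340032}{84170420663}$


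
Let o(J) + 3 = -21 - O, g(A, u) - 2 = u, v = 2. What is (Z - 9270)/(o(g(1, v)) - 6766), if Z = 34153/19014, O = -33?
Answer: 176225627/128477598 ≈ 1.3716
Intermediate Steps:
g(A, u) = 2 + u
Z = 34153/19014 (Z = 34153*(1/19014) = 34153/19014 ≈ 1.7962)
o(J) = 9 (o(J) = -3 + (-21 - 1*(-33)) = -3 + (-21 + 33) = -3 + 12 = 9)
(Z - 9270)/(o(g(1, v)) - 6766) = (34153/19014 - 9270)/(9 - 6766) = -176225627/19014/(-6757) = -176225627/19014*(-1/6757) = 176225627/128477598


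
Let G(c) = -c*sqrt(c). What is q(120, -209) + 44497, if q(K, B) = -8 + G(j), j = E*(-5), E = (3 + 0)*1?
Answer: 44489 + 15*I*sqrt(15) ≈ 44489.0 + 58.095*I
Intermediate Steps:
E = 3 (E = 3*1 = 3)
j = -15 (j = 3*(-5) = -15)
G(c) = -c**(3/2)
q(K, B) = -8 + 15*I*sqrt(15) (q(K, B) = -8 - (-15)**(3/2) = -8 - (-15)*I*sqrt(15) = -8 + 15*I*sqrt(15))
q(120, -209) + 44497 = (-8 + 15*I*sqrt(15)) + 44497 = 44489 + 15*I*sqrt(15)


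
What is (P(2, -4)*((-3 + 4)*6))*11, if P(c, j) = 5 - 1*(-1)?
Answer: 396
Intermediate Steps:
P(c, j) = 6 (P(c, j) = 5 + 1 = 6)
(P(2, -4)*((-3 + 4)*6))*11 = (6*((-3 + 4)*6))*11 = (6*(1*6))*11 = (6*6)*11 = 36*11 = 396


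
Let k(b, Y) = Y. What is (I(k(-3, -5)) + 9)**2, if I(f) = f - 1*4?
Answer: 0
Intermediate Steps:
I(f) = -4 + f (I(f) = f - 4 = -4 + f)
(I(k(-3, -5)) + 9)**2 = ((-4 - 5) + 9)**2 = (-9 + 9)**2 = 0**2 = 0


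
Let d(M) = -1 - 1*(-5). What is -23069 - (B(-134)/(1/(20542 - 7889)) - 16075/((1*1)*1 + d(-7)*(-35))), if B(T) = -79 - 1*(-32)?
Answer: 79439383/139 ≈ 5.7151e+5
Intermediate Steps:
d(M) = 4 (d(M) = -1 + 5 = 4)
B(T) = -47 (B(T) = -79 + 32 = -47)
-23069 - (B(-134)/(1/(20542 - 7889)) - 16075/((1*1)*1 + d(-7)*(-35))) = -23069 - (-47/(1/(20542 - 7889)) - 16075/((1*1)*1 + 4*(-35))) = -23069 - (-47/(1/12653) - 16075/(1*1 - 140)) = -23069 - (-47/1/12653 - 16075/(1 - 140)) = -23069 - (-47*12653 - 16075/(-139)) = -23069 - (-594691 - 16075*(-1/139)) = -23069 - (-594691 + 16075/139) = -23069 - 1*(-82645974/139) = -23069 + 82645974/139 = 79439383/139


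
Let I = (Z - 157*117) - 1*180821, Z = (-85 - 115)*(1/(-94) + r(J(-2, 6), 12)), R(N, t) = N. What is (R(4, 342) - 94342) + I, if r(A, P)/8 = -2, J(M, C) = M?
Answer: -13645316/47 ≈ -2.9033e+5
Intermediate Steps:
r(A, P) = -16 (r(A, P) = 8*(-2) = -16)
Z = 150500/47 (Z = (-85 - 115)*(1/(-94) - 16) = -200*(-1/94 - 16) = -200*(-1505/94) = 150500/47 ≈ 3202.1)
I = -9211430/47 (I = (150500/47 - 157*117) - 1*180821 = (150500/47 - 18369) - 180821 = -712843/47 - 180821 = -9211430/47 ≈ -1.9599e+5)
(R(4, 342) - 94342) + I = (4 - 94342) - 9211430/47 = -94338 - 9211430/47 = -13645316/47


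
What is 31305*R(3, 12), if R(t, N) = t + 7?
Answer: 313050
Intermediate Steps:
R(t, N) = 7 + t
31305*R(3, 12) = 31305*(7 + 3) = 31305*10 = 313050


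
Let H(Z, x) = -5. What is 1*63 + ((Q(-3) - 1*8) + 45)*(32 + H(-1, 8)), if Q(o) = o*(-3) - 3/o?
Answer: 1332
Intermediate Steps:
Q(o) = -3*o - 3/o
1*63 + ((Q(-3) - 1*8) + 45)*(32 + H(-1, 8)) = 1*63 + (((-3*(-3) - 3/(-3)) - 1*8) + 45)*(32 - 5) = 63 + (((9 - 3*(-⅓)) - 8) + 45)*27 = 63 + (((9 + 1) - 8) + 45)*27 = 63 + ((10 - 8) + 45)*27 = 63 + (2 + 45)*27 = 63 + 47*27 = 63 + 1269 = 1332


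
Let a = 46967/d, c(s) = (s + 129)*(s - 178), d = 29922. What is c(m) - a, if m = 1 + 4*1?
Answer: -693698771/29922 ≈ -23184.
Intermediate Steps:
m = 5 (m = 1 + 4 = 5)
c(s) = (-178 + s)*(129 + s) (c(s) = (129 + s)*(-178 + s) = (-178 + s)*(129 + s))
a = 46967/29922 ≈ 1.5696
c(m) - a = (-22962 + 5**2 - 49*5) - 1*46967/29922 = (-22962 + 25 - 245) - 46967/29922 = -23182 - 46967/29922 = -693698771/29922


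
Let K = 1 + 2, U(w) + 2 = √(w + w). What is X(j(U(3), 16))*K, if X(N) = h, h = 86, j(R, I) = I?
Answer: 258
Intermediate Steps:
U(w) = -2 + √2*√w (U(w) = -2 + √(w + w) = -2 + √(2*w) = -2 + √2*√w)
X(N) = 86
K = 3
X(j(U(3), 16))*K = 86*3 = 258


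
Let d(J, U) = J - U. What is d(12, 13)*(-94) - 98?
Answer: -4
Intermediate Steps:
d(12, 13)*(-94) - 98 = (12 - 1*13)*(-94) - 98 = (12 - 13)*(-94) - 98 = -1*(-94) - 98 = 94 - 98 = -4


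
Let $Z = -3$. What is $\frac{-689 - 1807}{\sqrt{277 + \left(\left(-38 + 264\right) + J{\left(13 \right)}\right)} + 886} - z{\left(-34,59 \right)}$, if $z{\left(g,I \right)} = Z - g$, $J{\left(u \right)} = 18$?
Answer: $- \frac{26530181}{784475} + \frac{2496 \sqrt{521}}{784475} \approx -33.746$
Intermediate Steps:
$z{\left(g,I \right)} = -3 - g$
$\frac{-689 - 1807}{\sqrt{277 + \left(\left(-38 + 264\right) + J{\left(13 \right)}\right)} + 886} - z{\left(-34,59 \right)} = \frac{-689 - 1807}{\sqrt{277 + \left(\left(-38 + 264\right) + 18\right)} + 886} - \left(-3 - -34\right) = - \frac{2496}{\sqrt{277 + \left(226 + 18\right)} + 886} - \left(-3 + 34\right) = - \frac{2496}{\sqrt{277 + 244} + 886} - 31 = - \frac{2496}{\sqrt{521} + 886} - 31 = - \frac{2496}{886 + \sqrt{521}} - 31 = -31 - \frac{2496}{886 + \sqrt{521}}$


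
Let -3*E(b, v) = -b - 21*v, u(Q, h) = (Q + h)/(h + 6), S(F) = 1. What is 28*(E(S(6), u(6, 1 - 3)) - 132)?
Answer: -10472/3 ≈ -3490.7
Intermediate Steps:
u(Q, h) = (Q + h)/(6 + h)
E(b, v) = 7*v + b/3 (E(b, v) = -(-b - 21*v)/3 = 7*v + b/3)
28*(E(S(6), u(6, 1 - 3)) - 132) = 28*((7*((6 + (1 - 3))/(6 + (1 - 3))) + (⅓)*1) - 132) = 28*((7*((6 - 2)/(6 - 2)) + ⅓) - 132) = 28*((7*(4/4) + ⅓) - 132) = 28*((7*((¼)*4) + ⅓) - 132) = 28*((7*1 + ⅓) - 132) = 28*((7 + ⅓) - 132) = 28*(22/3 - 132) = 28*(-374/3) = -10472/3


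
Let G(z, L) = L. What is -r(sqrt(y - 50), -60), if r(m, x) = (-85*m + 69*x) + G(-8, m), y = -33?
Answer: 4140 + 84*I*sqrt(83) ≈ 4140.0 + 765.28*I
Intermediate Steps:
r(m, x) = -84*m + 69*x (r(m, x) = (-85*m + 69*x) + m = -84*m + 69*x)
-r(sqrt(y - 50), -60) = -(-84*sqrt(-33 - 50) + 69*(-60)) = -(-84*I*sqrt(83) - 4140) = -(-4140 - 84*I*sqrt(83)) = 4140 + 84*I*sqrt(83)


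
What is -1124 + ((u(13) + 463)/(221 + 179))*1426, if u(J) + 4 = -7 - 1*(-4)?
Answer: 12541/25 ≈ 501.64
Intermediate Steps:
u(J) = -7 (u(J) = -4 + (-7 - 1*(-4)) = -4 + (-7 + 4) = -4 - 3 = -7)
-1124 + ((u(13) + 463)/(221 + 179))*1426 = -1124 + ((-7 + 463)/(221 + 179))*1426 = -1124 + (456/400)*1426 = -1124 + (456*(1/400))*1426 = -1124 + (57/50)*1426 = -1124 + 40641/25 = 12541/25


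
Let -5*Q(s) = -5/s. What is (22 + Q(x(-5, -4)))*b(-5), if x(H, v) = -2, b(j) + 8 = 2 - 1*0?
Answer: -129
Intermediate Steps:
b(j) = -6 (b(j) = -8 + (2 - 1*0) = -8 + (2 + 0) = -8 + 2 = -6)
Q(s) = 1/s (Q(s) = -(-1)/s = 1/s)
(22 + Q(x(-5, -4)))*b(-5) = (22 + 1/(-2))*(-6) = (22 - 1/2)*(-6) = (43/2)*(-6) = -129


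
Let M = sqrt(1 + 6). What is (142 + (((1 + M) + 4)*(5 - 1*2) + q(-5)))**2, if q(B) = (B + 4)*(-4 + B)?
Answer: 27619 + 996*sqrt(7) ≈ 30254.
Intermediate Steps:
q(B) = (-4 + B)*(4 + B) (q(B) = (4 + B)*(-4 + B) = (-4 + B)*(4 + B))
M = sqrt(7) ≈ 2.6458
(142 + (((1 + M) + 4)*(5 - 1*2) + q(-5)))**2 = (142 + (((1 + sqrt(7)) + 4)*(5 - 1*2) + (-16 + (-5)**2)))**2 = (142 + ((5 + sqrt(7))*(5 - 2) + (-16 + 25)))**2 = (142 + ((5 + sqrt(7))*3 + 9))**2 = (142 + ((15 + 3*sqrt(7)) + 9))**2 = (142 + (24 + 3*sqrt(7)))**2 = (166 + 3*sqrt(7))**2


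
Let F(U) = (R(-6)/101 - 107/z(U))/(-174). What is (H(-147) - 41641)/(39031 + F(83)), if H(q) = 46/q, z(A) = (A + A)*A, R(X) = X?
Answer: -494057272650052/463086974087143 ≈ -1.0669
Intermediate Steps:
z(A) = 2*A**2 (z(A) = (2*A)*A = 2*A**2)
F(U) = 1/2929 + 107/(348*U**2) (F(U) = (-6/101 - 107*1/(2*U**2))/(-174) = (-6*1/101 - 107/(2*U**2))*(-1/174) = (-6/101 - 107/(2*U**2))*(-1/174) = 1/2929 + 107/(348*U**2))
(H(-147) - 41641)/(39031 + F(83)) = (46/(-147) - 41641)/(39031 + (1/2929 + (107/348)/83**2)) = (46*(-1/147) - 41641)/(39031 + (1/2929 + (107/348)*(1/6889))) = (-46/147 - 41641)/(39031 + (1/2929 + 107/2397372)) = -6121273/(147*(39031 + 93475/242134572)) = -6121273/(147*9450754573207/242134572) = -6121273/147*242134572/9450754573207 = -494057272650052/463086974087143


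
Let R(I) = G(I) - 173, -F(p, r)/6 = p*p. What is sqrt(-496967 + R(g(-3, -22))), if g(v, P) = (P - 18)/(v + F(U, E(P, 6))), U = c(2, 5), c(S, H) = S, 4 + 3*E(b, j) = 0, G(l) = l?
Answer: 2*I*sqrt(10067055)/9 ≈ 705.08*I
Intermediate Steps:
E(b, j) = -4/3 (E(b, j) = -4/3 + (1/3)*0 = -4/3 + 0 = -4/3)
U = 2
F(p, r) = -6*p**2 (F(p, r) = -6*p*p = -6*p**2)
g(v, P) = (-18 + P)/(-24 + v) (g(v, P) = (P - 18)/(v - 6*2**2) = (-18 + P)/(v - 6*4) = (-18 + P)/(v - 24) = (-18 + P)/(-24 + v))
R(I) = -173 + I (R(I) = I - 173 = -173 + I)
sqrt(-496967 + R(g(-3, -22))) = sqrt(-496967 + (-173 + (-18 - 22)/(-24 - 3))) = sqrt(-496967 + (-173 - 40/(-27))) = sqrt(-496967 + (-173 - 1/27*(-40))) = sqrt(-496967 + (-173 + 40/27)) = sqrt(-496967 - 4631/27) = sqrt(-13422740/27) = 2*I*sqrt(10067055)/9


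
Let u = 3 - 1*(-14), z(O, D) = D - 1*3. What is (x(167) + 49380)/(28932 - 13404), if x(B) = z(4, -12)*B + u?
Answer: 11723/3882 ≈ 3.0198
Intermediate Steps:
z(O, D) = -3 + D (z(O, D) = D - 3 = -3 + D)
u = 17 (u = 3 + 14 = 17)
x(B) = 17 - 15*B (x(B) = (-3 - 12)*B + 17 = -15*B + 17 = 17 - 15*B)
(x(167) + 49380)/(28932 - 13404) = ((17 - 15*167) + 49380)/(28932 - 13404) = ((17 - 2505) + 49380)/15528 = (-2488 + 49380)*(1/15528) = 46892*(1/15528) = 11723/3882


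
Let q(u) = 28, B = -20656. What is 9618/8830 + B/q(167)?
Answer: -22765397/30905 ≈ -736.63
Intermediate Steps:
9618/8830 + B/q(167) = 9618/8830 - 20656/28 = 9618*(1/8830) - 20656*1/28 = 4809/4415 - 5164/7 = -22765397/30905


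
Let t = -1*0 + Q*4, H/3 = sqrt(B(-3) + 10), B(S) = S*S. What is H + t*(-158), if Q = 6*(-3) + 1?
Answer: 10744 + 3*sqrt(19) ≈ 10757.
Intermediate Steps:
B(S) = S**2
H = 3*sqrt(19) (H = 3*sqrt((-3)**2 + 10) = 3*sqrt(9 + 10) = 3*sqrt(19) ≈ 13.077)
Q = -17 (Q = -18 + 1 = -17)
t = -68 (t = -1*0 - 17*4 = 0 - 68 = -68)
H + t*(-158) = 3*sqrt(19) - 68*(-158) = 3*sqrt(19) + 10744 = 10744 + 3*sqrt(19)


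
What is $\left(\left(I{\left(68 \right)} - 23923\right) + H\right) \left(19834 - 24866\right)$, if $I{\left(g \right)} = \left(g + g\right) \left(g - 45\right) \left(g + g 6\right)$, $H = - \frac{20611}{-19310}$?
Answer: $- \frac{71175796177076}{9655} \approx -7.3719 \cdot 10^{9}$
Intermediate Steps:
$H = \frac{20611}{19310}$ ($H = \left(-20611\right) \left(- \frac{1}{19310}\right) = \frac{20611}{19310} \approx 1.0674$)
$I{\left(g \right)} = 14 g^{2} \left(-45 + g\right)$ ($I{\left(g \right)} = 2 g \left(-45 + g\right) \left(g + 6 g\right) = 2 g \left(-45 + g\right) 7 g = 14 g^{2} \left(-45 + g\right)$)
$\left(\left(I{\left(68 \right)} - 23923\right) + H\right) \left(19834 - 24866\right) = \left(\left(14 \cdot 68^{2} \left(-45 + 68\right) - 23923\right) + \frac{20611}{19310}\right) \left(19834 - 24866\right) = \left(\left(14 \cdot 4624 \cdot 23 - 23923\right) + \frac{20611}{19310}\right) \left(-5032\right) = \left(\left(1488928 - 23923\right) + \frac{20611}{19310}\right) \left(-5032\right) = \left(1465005 + \frac{20611}{19310}\right) \left(-5032\right) = \frac{28289267161}{19310} \left(-5032\right) = - \frac{71175796177076}{9655}$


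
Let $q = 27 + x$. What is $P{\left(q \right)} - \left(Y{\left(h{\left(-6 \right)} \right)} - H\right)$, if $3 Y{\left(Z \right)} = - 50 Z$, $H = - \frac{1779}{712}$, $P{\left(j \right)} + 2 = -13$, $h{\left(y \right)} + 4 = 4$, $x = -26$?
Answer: $- \frac{12459}{712} \approx -17.499$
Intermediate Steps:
$h{\left(y \right)} = 0$ ($h{\left(y \right)} = -4 + 4 = 0$)
$q = 1$ ($q = 27 - 26 = 1$)
$P{\left(j \right)} = -15$ ($P{\left(j \right)} = -2 - 13 = -15$)
$H = - \frac{1779}{712}$ ($H = \left(-1779\right) \frac{1}{712} = - \frac{1779}{712} \approx -2.4986$)
$Y{\left(Z \right)} = - \frac{50 Z}{3}$ ($Y{\left(Z \right)} = \frac{\left(-50\right) Z}{3} = - \frac{50 Z}{3}$)
$P{\left(q \right)} - \left(Y{\left(h{\left(-6 \right)} \right)} - H\right) = -15 - \left(\left(- \frac{50}{3}\right) 0 - - \frac{1779}{712}\right) = -15 - \left(0 + \frac{1779}{712}\right) = -15 - \frac{1779}{712} = - \frac{12459}{712}$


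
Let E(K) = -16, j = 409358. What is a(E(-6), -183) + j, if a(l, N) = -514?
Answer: 408844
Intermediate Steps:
a(E(-6), -183) + j = -514 + 409358 = 408844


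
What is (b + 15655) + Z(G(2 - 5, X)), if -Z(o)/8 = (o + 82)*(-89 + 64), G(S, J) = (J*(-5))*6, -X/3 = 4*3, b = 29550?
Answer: 277605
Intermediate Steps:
X = -36 (X = -12*3 = -3*12 = -36)
G(S, J) = -30*J (G(S, J) = -5*J*6 = -30*J)
Z(o) = 16400 + 200*o (Z(o) = -8*(o + 82)*(-89 + 64) = -8*(82 + o)*(-25) = -8*(-2050 - 25*o) = 16400 + 200*o)
(b + 15655) + Z(G(2 - 5, X)) = (29550 + 15655) + (16400 + 200*(-30*(-36))) = 45205 + (16400 + 200*1080) = 45205 + (16400 + 216000) = 45205 + 232400 = 277605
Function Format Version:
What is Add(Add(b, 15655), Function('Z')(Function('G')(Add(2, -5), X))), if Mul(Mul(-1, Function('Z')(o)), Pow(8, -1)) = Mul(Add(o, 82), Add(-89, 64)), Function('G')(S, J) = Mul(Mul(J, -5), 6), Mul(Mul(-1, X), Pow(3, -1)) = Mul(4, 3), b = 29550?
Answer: 277605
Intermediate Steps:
X = -36 (X = Mul(-3, Mul(4, 3)) = Mul(-3, 12) = -36)
Function('G')(S, J) = Mul(-30, J) (Function('G')(S, J) = Mul(Mul(-5, J), 6) = Mul(-30, J))
Function('Z')(o) = Add(16400, Mul(200, o)) (Function('Z')(o) = Mul(-8, Mul(Add(o, 82), Add(-89, 64))) = Mul(-8, Mul(Add(82, o), -25)) = Mul(-8, Add(-2050, Mul(-25, o))) = Add(16400, Mul(200, o)))
Add(Add(b, 15655), Function('Z')(Function('G')(Add(2, -5), X))) = Add(Add(29550, 15655), Add(16400, Mul(200, Mul(-30, -36)))) = Add(45205, Add(16400, Mul(200, 1080))) = Add(45205, Add(16400, 216000)) = Add(45205, 232400) = 277605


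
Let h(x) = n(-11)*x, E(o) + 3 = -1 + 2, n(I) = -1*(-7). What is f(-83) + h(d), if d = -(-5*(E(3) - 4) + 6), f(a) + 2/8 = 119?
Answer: -533/4 ≈ -133.25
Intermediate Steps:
f(a) = 475/4 (f(a) = -¼ + 119 = 475/4)
n(I) = 7
E(o) = -2 (E(o) = -3 + (-1 + 2) = -3 + 1 = -2)
d = -36 (d = -(-5*(-2 - 4) + 6) = -(-5*(-6) + 6) = -(30 + 6) = -1*36 = -36)
h(x) = 7*x
f(-83) + h(d) = 475/4 + 7*(-36) = 475/4 - 252 = -533/4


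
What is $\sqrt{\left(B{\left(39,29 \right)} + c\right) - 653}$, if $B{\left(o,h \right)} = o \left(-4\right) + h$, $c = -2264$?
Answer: $2 i \sqrt{761} \approx 55.172 i$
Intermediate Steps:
$B{\left(o,h \right)} = h - 4 o$ ($B{\left(o,h \right)} = - 4 o + h = h - 4 o$)
$\sqrt{\left(B{\left(39,29 \right)} + c\right) - 653} = \sqrt{\left(\left(29 - 156\right) - 2264\right) - 653} = \sqrt{\left(-127 - 2264\right) - 653} = \sqrt{-2391 - 653} = \sqrt{-3044} = 2 i \sqrt{761}$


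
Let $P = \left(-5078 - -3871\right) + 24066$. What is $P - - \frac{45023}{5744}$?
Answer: $\frac{131347119}{5744} \approx 22867.0$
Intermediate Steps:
$P = 22859$ ($P = \left(-5078 + 3871\right) + 24066 = -1207 + 24066 = 22859$)
$P - - \frac{45023}{5744} = 22859 - - \frac{45023}{5744} = 22859 + \frac{45023}{5744} = \frac{131347119}{5744}$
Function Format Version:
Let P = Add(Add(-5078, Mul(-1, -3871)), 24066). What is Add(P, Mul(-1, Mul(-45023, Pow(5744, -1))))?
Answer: Rational(131347119, 5744) ≈ 22867.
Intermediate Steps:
P = 22859 (P = Add(Add(-5078, 3871), 24066) = Add(-1207, 24066) = 22859)
Add(P, Mul(-1, Mul(-45023, Pow(5744, -1)))) = Add(22859, Mul(-1, Mul(-45023, Pow(5744, -1)))) = Add(22859, Mul(-1, Mul(-45023, Rational(1, 5744)))) = Add(22859, Mul(-1, Rational(-45023, 5744))) = Add(22859, Rational(45023, 5744)) = Rational(131347119, 5744)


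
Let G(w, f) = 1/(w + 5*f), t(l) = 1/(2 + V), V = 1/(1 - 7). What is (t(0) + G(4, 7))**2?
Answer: 60025/184041 ≈ 0.32615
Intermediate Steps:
V = -1/6 (V = 1/(-6) = -1/6 ≈ -0.16667)
t(l) = 6/11 (t(l) = 1/(2 - 1/6) = 1/(11/6) = 6/11)
(t(0) + G(4, 7))**2 = (6/11 + 1/(4 + 5*7))**2 = (6/11 + 1/(4 + 35))**2 = (6/11 + 1/39)**2 = (245/429)**2 = 60025/184041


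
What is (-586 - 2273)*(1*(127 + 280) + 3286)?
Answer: -10558287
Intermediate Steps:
(-586 - 2273)*(1*(127 + 280) + 3286) = -2859*(1*407 + 3286) = -2859*(407 + 3286) = -2859*3693 = -10558287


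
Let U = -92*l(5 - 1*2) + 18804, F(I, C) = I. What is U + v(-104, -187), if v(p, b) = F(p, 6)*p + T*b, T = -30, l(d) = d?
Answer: 34954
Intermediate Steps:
v(p, b) = p² - 30*b (v(p, b) = p*p - 30*b = p² - 30*b)
U = 18528 (U = -92*(5 - 1*2) + 18804 = -92*(5 - 2) + 18804 = -92*3 + 18804 = -276 + 18804 = 18528)
U + v(-104, -187) = 18528 + ((-104)² - 30*(-187)) = 18528 + (10816 + 5610) = 18528 + 16426 = 34954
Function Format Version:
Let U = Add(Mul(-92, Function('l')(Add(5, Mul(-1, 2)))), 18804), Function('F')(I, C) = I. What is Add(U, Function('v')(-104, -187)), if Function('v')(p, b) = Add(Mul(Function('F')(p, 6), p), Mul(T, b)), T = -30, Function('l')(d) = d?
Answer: 34954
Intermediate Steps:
Function('v')(p, b) = Add(Pow(p, 2), Mul(-30, b)) (Function('v')(p, b) = Add(Mul(p, p), Mul(-30, b)) = Add(Pow(p, 2), Mul(-30, b)))
U = 18528 (U = Add(Mul(-92, Add(5, Mul(-1, 2))), 18804) = Add(Mul(-92, Add(5, -2)), 18804) = Add(Mul(-92, 3), 18804) = Add(-276, 18804) = 18528)
Add(U, Function('v')(-104, -187)) = Add(18528, Add(Pow(-104, 2), Mul(-30, -187))) = Add(18528, Add(10816, 5610)) = Add(18528, 16426) = 34954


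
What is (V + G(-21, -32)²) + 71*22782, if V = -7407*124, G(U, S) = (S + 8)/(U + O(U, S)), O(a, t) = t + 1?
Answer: 118140162/169 ≈ 6.9905e+5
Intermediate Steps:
O(a, t) = 1 + t
G(U, S) = (8 + S)/(1 + S + U) (G(U, S) = (S + 8)/(U + (1 + S)) = (8 + S)/(1 + S + U))
V = -918468
(V + G(-21, -32)²) + 71*22782 = (-918468 + ((8 - 32)/(1 - 32 - 21))²) + 71*22782 = (-918468 + (-24/(-52))²) + 1617522 = (-918468 + (-1/52*(-24))²) + 1617522 = (-918468 + (6/13)²) + 1617522 = (-918468 + 36/169) + 1617522 = -155221056/169 + 1617522 = 118140162/169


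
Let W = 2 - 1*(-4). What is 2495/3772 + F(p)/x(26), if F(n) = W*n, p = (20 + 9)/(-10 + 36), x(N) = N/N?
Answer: 360599/49036 ≈ 7.3538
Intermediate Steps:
x(N) = 1
p = 29/26 ≈ 1.1154
W = 6 (W = 2 + 4 = 6)
F(n) = 6*n
2495/3772 + F(p)/x(26) = 2495/3772 + (6*(29/26))/1 = 2495*(1/3772) + (87/13)*1 = 2495/3772 + 87/13 = 360599/49036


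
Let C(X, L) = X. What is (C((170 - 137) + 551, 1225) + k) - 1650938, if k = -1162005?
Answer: -2812359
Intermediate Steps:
(C((170 - 137) + 551, 1225) + k) - 1650938 = (((170 - 137) + 551) - 1162005) - 1650938 = ((33 + 551) - 1162005) - 1650938 = (584 - 1162005) - 1650938 = -1161421 - 1650938 = -2812359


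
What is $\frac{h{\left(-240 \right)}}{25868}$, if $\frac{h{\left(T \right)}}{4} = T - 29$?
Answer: $- \frac{269}{6467} \approx -0.041596$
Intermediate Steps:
$h{\left(T \right)} = -116 + 4 T$ ($h{\left(T \right)} = 4 \left(T - 29\right) = 4 \left(-29 + T\right) = -116 + 4 T$)
$\frac{h{\left(-240 \right)}}{25868} = \frac{-116 + 4 \left(-240\right)}{25868} = \left(-116 - 960\right) \frac{1}{25868} = \left(-1076\right) \frac{1}{25868} = - \frac{269}{6467}$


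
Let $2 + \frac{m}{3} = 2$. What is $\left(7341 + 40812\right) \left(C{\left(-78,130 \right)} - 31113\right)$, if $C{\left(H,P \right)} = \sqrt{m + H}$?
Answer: $-1498184289 + 48153 i \sqrt{78} \approx -1.4982 \cdot 10^{9} + 4.2528 \cdot 10^{5} i$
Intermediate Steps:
$m = 0$ ($m = -6 + 3 \cdot 2 = -6 + 6 = 0$)
$C{\left(H,P \right)} = \sqrt{H}$ ($C{\left(H,P \right)} = \sqrt{0 + H} = \sqrt{H}$)
$\left(7341 + 40812\right) \left(C{\left(-78,130 \right)} - 31113\right) = \left(7341 + 40812\right) \left(\sqrt{-78} - 31113\right) = 48153 \left(i \sqrt{78} - 31113\right) = 48153 \left(-31113 + i \sqrt{78}\right) = -1498184289 + 48153 i \sqrt{78}$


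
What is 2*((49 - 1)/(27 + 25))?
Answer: 24/13 ≈ 1.8462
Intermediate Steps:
2*((49 - 1)/(27 + 25)) = 2*(48/52) = 2*(48*(1/52)) = 2*(12/13) = 24/13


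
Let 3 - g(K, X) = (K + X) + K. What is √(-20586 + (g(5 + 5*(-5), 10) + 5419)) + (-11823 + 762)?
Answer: -11061 + I*√15134 ≈ -11061.0 + 123.02*I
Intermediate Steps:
g(K, X) = 3 - X - 2*K (g(K, X) = 3 - ((K + X) + K) = 3 - (X + 2*K) = 3 + (-X - 2*K) = 3 - X - 2*K)
√(-20586 + (g(5 + 5*(-5), 10) + 5419)) + (-11823 + 762) = √(-20586 + ((3 - 1*10 - 2*(5 + 5*(-5))) + 5419)) + (-11823 + 762) = √(-20586 + ((3 - 10 - 2*(5 - 25)) + 5419)) - 11061 = √(-20586 + ((3 - 10 - 2*(-20)) + 5419)) - 11061 = √(-20586 + ((3 - 10 + 40) + 5419)) - 11061 = √(-20586 + (33 + 5419)) - 11061 = √(-20586 + 5452) - 11061 = √(-15134) - 11061 = I*√15134 - 11061 = -11061 + I*√15134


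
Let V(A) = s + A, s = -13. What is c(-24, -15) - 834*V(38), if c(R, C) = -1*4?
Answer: -20854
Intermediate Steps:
V(A) = -13 + A
c(R, C) = -4
c(-24, -15) - 834*V(38) = -4 - 834*(-13 + 38) = -4 - 834*25 = -4 - 20850 = -20854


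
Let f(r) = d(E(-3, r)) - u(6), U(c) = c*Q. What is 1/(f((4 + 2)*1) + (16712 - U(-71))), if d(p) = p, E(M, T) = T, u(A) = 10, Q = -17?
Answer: 1/15501 ≈ 6.4512e-5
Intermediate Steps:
U(c) = -17*c (U(c) = c*(-17) = -17*c)
f(r) = -10 + r (f(r) = r - 1*10 = r - 10 = -10 + r)
1/(f((4 + 2)*1) + (16712 - U(-71))) = 1/((-10 + (4 + 2)*1) + (16712 - (-17)*(-71))) = 1/((-10 + 6*1) + (16712 - 1*1207)) = 1/((-10 + 6) + (16712 - 1207)) = 1/(-4 + 15505) = 1/15501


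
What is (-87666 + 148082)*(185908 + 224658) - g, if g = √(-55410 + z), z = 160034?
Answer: 24804755456 - 4*√6539 ≈ 2.4805e+10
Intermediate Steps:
g = 4*√6539 (g = √(-55410 + 160034) = √104624 = 4*√6539 ≈ 323.46)
(-87666 + 148082)*(185908 + 224658) - g = (-87666 + 148082)*(185908 + 224658) - 4*√6539 = 60416*410566 - 4*√6539 = 24804755456 - 4*√6539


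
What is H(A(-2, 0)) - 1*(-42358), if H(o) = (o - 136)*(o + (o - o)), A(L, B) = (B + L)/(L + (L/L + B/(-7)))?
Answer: 42090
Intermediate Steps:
A(L, B) = (B + L)/(1 + L - B/7) (A(L, B) = (B + L)/(L + (1 + B*(-1/7))) = (B + L)/(L + (1 - B/7)) = (B + L)/(1 + L - B/7))
H(o) = o*(-136 + o) (H(o) = (-136 + o)*(o + 0) = (-136 + o)*o = o*(-136 + o))
H(A(-2, 0)) - 1*(-42358) = (7*(0 - 2)/(7 - 1*0 + 7*(-2)))*(-136 + 7*(0 - 2)/(7 - 1*0 + 7*(-2))) - 1*(-42358) = (7*(-2)/(7 + 0 - 14))*(-136 + 7*(-2)/(7 + 0 - 14)) + 42358 = (7*(-2)/(-7))*(-136 + 7*(-2)/(-7)) + 42358 = (7*(-1/7)*(-2))*(-136 + 7*(-1/7)*(-2)) + 42358 = 2*(-136 + 2) + 42358 = 2*(-134) + 42358 = -268 + 42358 = 42090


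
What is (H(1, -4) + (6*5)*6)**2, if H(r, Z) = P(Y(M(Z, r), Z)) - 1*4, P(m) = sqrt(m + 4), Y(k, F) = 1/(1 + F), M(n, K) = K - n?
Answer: (528 + sqrt(33))**2/9 ≈ 31654.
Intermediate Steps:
P(m) = sqrt(4 + m)
H(r, Z) = -4 + sqrt(4 + 1/(1 + Z)) (H(r, Z) = sqrt(4 + 1/(1 + Z)) - 1*4 = sqrt(4 + 1/(1 + Z)) - 4 = -4 + sqrt(4 + 1/(1 + Z)))
(H(1, -4) + (6*5)*6)**2 = ((-4 + sqrt((5 + 4*(-4))/(1 - 4))) + (6*5)*6)**2 = ((-4 + sqrt((5 - 16)/(-3))) + 30*6)**2 = ((-4 + sqrt(-1/3*(-11))) + 180)**2 = ((-4 + sqrt(11/3)) + 180)**2 = ((-4 + sqrt(33)/3) + 180)**2 = (176 + sqrt(33)/3)**2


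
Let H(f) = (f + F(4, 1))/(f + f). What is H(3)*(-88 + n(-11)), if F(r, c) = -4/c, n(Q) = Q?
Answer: 33/2 ≈ 16.500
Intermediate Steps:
H(f) = (-4 + f)/(2*f) (H(f) = (f - 4/1)/(f + f) = (f - 4*1)/((2*f)) = (f - 4)*(1/(2*f)) = (-4 + f)*(1/(2*f)) = (-4 + f)/(2*f))
H(3)*(-88 + n(-11)) = ((½)*(-4 + 3)/3)*(-88 - 11) = ((½)*(⅓)*(-1))*(-99) = -⅙*(-99) = 33/2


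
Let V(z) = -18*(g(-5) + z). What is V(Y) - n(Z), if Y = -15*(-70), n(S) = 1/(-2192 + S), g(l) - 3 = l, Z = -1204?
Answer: -64062143/3396 ≈ -18864.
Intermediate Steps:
g(l) = 3 + l
Y = 1050
V(z) = 36 - 18*z (V(z) = -18*((3 - 5) + z) = -18*(-2 + z) = 36 - 18*z)
V(Y) - n(Z) = (36 - 18*1050) - 1/(-2192 - 1204) = (36 - 18900) - 1/(-3396) = -18864 - 1*(-1/3396) = -18864 + 1/3396 = -64062143/3396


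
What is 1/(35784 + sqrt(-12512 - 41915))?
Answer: 35784/1280549083 - I*sqrt(54427)/1280549083 ≈ 2.7944e-5 - 1.8218e-7*I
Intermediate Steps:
1/(35784 + sqrt(-12512 - 41915)) = 1/(35784 + sqrt(-54427)) = 1/(35784 + I*sqrt(54427))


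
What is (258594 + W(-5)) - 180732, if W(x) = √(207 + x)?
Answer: 77862 + √202 ≈ 77876.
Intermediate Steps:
(258594 + W(-5)) - 180732 = (258594 + √(207 - 5)) - 180732 = (258594 + √202) - 180732 = 77862 + √202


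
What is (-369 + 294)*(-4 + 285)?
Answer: -21075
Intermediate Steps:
(-369 + 294)*(-4 + 285) = -75*281 = -21075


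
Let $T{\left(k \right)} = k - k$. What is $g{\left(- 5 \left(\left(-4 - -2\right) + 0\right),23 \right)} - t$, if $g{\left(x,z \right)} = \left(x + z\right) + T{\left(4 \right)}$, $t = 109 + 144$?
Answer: $-220$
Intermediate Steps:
$T{\left(k \right)} = 0$
$t = 253$
$g{\left(x,z \right)} = x + z$ ($g{\left(x,z \right)} = \left(x + z\right) + 0 = x + z$)
$g{\left(- 5 \left(\left(-4 - -2\right) + 0\right),23 \right)} - t = \left(- 5 \left(\left(-4 - -2\right) + 0\right) + 23\right) - 253 = \left(- 5 \left(\left(-4 + 2\right) + 0\right) + 23\right) - 253 = \left(- 5 \left(-2 + 0\right) + 23\right) - 253 = \left(\left(-5\right) \left(-2\right) + 23\right) - 253 = \left(10 + 23\right) - 253 = 33 - 253 = -220$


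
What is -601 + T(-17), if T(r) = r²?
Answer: -312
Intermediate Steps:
-601 + T(-17) = -601 + (-17)² = -601 + 289 = -312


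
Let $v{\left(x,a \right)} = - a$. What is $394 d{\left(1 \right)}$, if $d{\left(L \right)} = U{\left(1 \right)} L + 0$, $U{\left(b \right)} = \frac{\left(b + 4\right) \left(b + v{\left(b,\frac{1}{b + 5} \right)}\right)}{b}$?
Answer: $\frac{4925}{3} \approx 1641.7$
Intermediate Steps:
$U{\left(b \right)} = \frac{\left(4 + b\right) \left(b - \frac{1}{5 + b}\right)}{b}$ ($U{\left(b \right)} = \frac{\left(b + 4\right) \left(b - \frac{1}{b + 5}\right)}{b} = \frac{\left(4 + b\right) \left(b - \frac{1}{5 + b}\right)}{b}$)
$d{\left(L \right)} = \frac{25 L}{6}$ ($d{\left(L \right)} = \frac{-4 + 1^{3} + 9 \cdot 1^{2} + 19 \cdot 1}{1 \left(5 + 1\right)} L + 0 = 1 \cdot \frac{1}{6} \left(-4 + 1 + 9 \cdot 1 + 19\right) L + 0 = 1 \cdot \frac{1}{6} \left(-4 + 1 + 9 + 19\right) L + 0 = 1 \cdot \frac{1}{6} \cdot 25 L + 0 = \frac{25 L}{6} + 0 = \frac{25 L}{6}$)
$394 d{\left(1 \right)} = 394 \cdot \frac{25}{6} \cdot 1 = 394 \cdot \frac{25}{6} = \frac{4925}{3}$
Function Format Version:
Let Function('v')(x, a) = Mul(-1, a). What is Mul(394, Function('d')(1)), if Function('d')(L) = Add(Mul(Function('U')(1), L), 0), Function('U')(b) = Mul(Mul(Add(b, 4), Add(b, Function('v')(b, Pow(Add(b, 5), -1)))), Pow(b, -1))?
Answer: Rational(4925, 3) ≈ 1641.7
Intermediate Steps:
Function('U')(b) = Mul(Pow(b, -1), Add(4, b), Add(b, Mul(-1, Pow(Add(5, b), -1)))) (Function('U')(b) = Mul(Mul(Add(b, 4), Add(b, Mul(-1, Pow(Add(b, 5), -1)))), Pow(b, -1)) = Mul(Mul(Add(4, b), Add(b, Mul(-1, Pow(Add(5, b), -1)))), Pow(b, -1)) = Mul(Pow(b, -1), Add(4, b), Add(b, Mul(-1, Pow(Add(5, b), -1)))))
Function('d')(L) = Mul(Rational(25, 6), L) (Function('d')(L) = Add(Mul(Mul(Pow(1, -1), Pow(Add(5, 1), -1), Add(-4, Pow(1, 3), Mul(9, Pow(1, 2)), Mul(19, 1))), L), 0) = Add(Mul(Mul(1, Pow(6, -1), Add(-4, 1, Mul(9, 1), 19)), L), 0) = Add(Mul(Mul(1, Rational(1, 6), Add(-4, 1, 9, 19)), L), 0) = Add(Mul(Mul(1, Rational(1, 6), 25), L), 0) = Add(Mul(Rational(25, 6), L), 0) = Mul(Rational(25, 6), L))
Mul(394, Function('d')(1)) = Mul(394, Mul(Rational(25, 6), 1)) = Mul(394, Rational(25, 6)) = Rational(4925, 3)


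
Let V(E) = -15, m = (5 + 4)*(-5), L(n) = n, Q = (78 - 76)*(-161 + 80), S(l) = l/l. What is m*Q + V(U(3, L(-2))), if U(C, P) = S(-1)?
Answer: 7275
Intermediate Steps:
S(l) = 1
Q = -162 (Q = 2*(-81) = -162)
U(C, P) = 1
m = -45 (m = 9*(-5) = -45)
m*Q + V(U(3, L(-2))) = -45*(-162) - 15 = 7290 - 15 = 7275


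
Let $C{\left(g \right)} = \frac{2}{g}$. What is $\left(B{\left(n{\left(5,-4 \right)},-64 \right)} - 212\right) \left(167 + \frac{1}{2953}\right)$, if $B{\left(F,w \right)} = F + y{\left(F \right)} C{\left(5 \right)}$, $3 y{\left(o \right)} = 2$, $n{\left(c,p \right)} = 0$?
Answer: $- \frac{522083584}{14765} \approx -35360.0$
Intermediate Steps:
$y{\left(o \right)} = \frac{2}{3}$ ($y{\left(o \right)} = \frac{1}{3} \cdot 2 = \frac{2}{3}$)
$B{\left(F,w \right)} = \frac{4}{15} + F$ ($B{\left(F,w \right)} = F + \frac{2 \cdot \frac{2}{5}}{3} = F + \frac{2 \cdot 2 \cdot \frac{1}{5}}{3} = F + \frac{2}{3} \cdot \frac{2}{5} = F + \frac{4}{15} = \frac{4}{15} + F$)
$\left(B{\left(n{\left(5,-4 \right)},-64 \right)} - 212\right) \left(167 + \frac{1}{2953}\right) = \left(\left(\frac{4}{15} + 0\right) - 212\right) \left(167 + \frac{1}{2953}\right) = \left(\frac{4}{15} - 212\right) \left(167 + \frac{1}{2953}\right) = \left(- \frac{3176}{15}\right) \frac{493152}{2953} = - \frac{522083584}{14765}$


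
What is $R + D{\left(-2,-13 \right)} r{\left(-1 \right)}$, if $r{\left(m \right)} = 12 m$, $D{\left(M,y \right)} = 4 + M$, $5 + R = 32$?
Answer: $3$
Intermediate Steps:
$R = 27$ ($R = -5 + 32 = 27$)
$R + D{\left(-2,-13 \right)} r{\left(-1 \right)} = 27 + \left(4 - 2\right) 12 \left(-1\right) = 27 + 2 \left(-12\right) = 27 - 24 = 3$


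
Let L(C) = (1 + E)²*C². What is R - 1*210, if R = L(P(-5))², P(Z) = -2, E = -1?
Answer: -210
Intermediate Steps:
L(C) = 0 (L(C) = (1 - 1)²*C² = 0²*C² = 0*C² = 0)
R = 0 (R = 0² = 0)
R - 1*210 = 0 - 1*210 = 0 - 210 = -210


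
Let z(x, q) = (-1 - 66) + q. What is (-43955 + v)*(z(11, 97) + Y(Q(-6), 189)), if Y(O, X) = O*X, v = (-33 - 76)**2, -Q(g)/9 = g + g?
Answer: -655656708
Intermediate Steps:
Q(g) = -18*g (Q(g) = -9*(g + g) = -18*g)
z(x, q) = -67 + q
v = 11881 (v = (-109)**2 = 11881)
(-43955 + v)*(z(11, 97) + Y(Q(-6), 189)) = (-43955 + 11881)*((-67 + 97) - 18*(-6)*189) = -32074*(30 + 108*189) = -32074*(30 + 20412) = -32074*20442 = -655656708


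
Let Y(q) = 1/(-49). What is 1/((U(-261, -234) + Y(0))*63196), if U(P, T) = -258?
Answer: -7/114141004 ≈ -6.1328e-8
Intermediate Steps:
Y(q) = -1/49
1/((U(-261, -234) + Y(0))*63196) = 1/(-258 - 1/49*63196) = (1/63196)/(-12643/49) = -49/12643*1/63196 = -7/114141004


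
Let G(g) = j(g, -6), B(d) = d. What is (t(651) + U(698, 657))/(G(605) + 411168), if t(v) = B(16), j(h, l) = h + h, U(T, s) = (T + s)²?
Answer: 1836041/412378 ≈ 4.4523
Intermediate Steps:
j(h, l) = 2*h
t(v) = 16
G(g) = 2*g
(t(651) + U(698, 657))/(G(605) + 411168) = (16 + (698 + 657)²)/(2*605 + 411168) = (16 + 1355²)/(1210 + 411168) = (16 + 1836025)/412378 = 1836041*(1/412378) = 1836041/412378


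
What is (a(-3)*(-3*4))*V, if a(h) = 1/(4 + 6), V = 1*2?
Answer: -12/5 ≈ -2.4000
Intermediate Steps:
V = 2
a(h) = ⅒ (a(h) = 1/10 = ⅒)
(a(-3)*(-3*4))*V = ((-3*4)/10)*2 = ((⅒)*(-12))*2 = -6/5*2 = -12/5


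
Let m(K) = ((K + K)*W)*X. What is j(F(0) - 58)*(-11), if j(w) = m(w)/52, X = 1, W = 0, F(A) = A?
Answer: 0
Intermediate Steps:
m(K) = 0 (m(K) = ((K + K)*0)*1 = ((2*K)*0)*1 = 0*1 = 0)
j(w) = 0 (j(w) = 0/52 = 0*(1/52) = 0)
j(F(0) - 58)*(-11) = 0*(-11) = 0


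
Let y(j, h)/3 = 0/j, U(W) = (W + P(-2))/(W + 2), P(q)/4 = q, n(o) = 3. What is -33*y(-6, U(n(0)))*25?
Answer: 0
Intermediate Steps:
P(q) = 4*q
U(W) = (-8 + W)/(2 + W) (U(W) = (W + 4*(-2))/(W + 2) = (W - 8)/(2 + W) = (-8 + W)/(2 + W))
y(j, h) = 0 (y(j, h) = 3*(0/j) = 3*0 = 0)
-33*y(-6, U(n(0)))*25 = -33*0*25 = 0*25 = 0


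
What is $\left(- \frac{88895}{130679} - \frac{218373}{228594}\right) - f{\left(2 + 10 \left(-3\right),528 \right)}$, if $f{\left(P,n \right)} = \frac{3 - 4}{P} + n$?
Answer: $- \frac{73838661650671}{139404698188} \approx -529.67$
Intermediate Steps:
$f{\left(P,n \right)} = n - \frac{1}{P}$ ($f{\left(P,n \right)} = - \frac{1}{P} + n = n - \frac{1}{P}$)
$\left(- \frac{88895}{130679} - \frac{218373}{228594}\right) - f{\left(2 + 10 \left(-3\right),528 \right)} = \left(- \frac{88895}{130679} - \frac{218373}{228594}\right) - \left(528 - \frac{1}{2 + 10 \left(-3\right)}\right) = \left(\left(-88895\right) \frac{1}{130679} - \frac{72791}{76198}\right) - \left(528 - \frac{1}{2 - 30}\right) = \left(- \frac{88895}{130679} - \frac{72791}{76198}\right) - \left(528 - \frac{1}{-28}\right) = - \frac{16285876299}{9957478442} - \left(528 - - \frac{1}{28}\right) = - \frac{16285876299}{9957478442} - \left(528 + \frac{1}{28}\right) = - \frac{16285876299}{9957478442} - \frac{14785}{28} = - \frac{73838661650671}{139404698188}$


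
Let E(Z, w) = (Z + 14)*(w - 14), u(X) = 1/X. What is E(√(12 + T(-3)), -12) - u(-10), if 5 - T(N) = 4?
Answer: -3639/10 - 26*√13 ≈ -457.64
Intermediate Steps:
T(N) = 1 (T(N) = 5 - 1*4 = 5 - 4 = 1)
E(Z, w) = (-14 + w)*(14 + Z) (E(Z, w) = (14 + Z)*(-14 + w) = (-14 + w)*(14 + Z))
E(√(12 + T(-3)), -12) - u(-10) = (-196 - 14*√(12 + 1) + 14*(-12) + √(12 + 1)*(-12)) - 1/(-10) = (-196 - 14*√13 - 168 + √13*(-12)) - 1*(-⅒) = (-196 - 14*√13 - 168 - 12*√13) + ⅒ = (-364 - 26*√13) + ⅒ = -3639/10 - 26*√13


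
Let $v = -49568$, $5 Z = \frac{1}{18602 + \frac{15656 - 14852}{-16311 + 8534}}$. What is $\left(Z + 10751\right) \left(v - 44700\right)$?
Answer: $- \frac{366540940171542618}{361667375} \approx -1.0135 \cdot 10^{9}$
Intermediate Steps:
$Z = \frac{7777}{723334750}$ ($Z = \frac{1}{5 \left(18602 + \frac{15656 - 14852}{-16311 + 8534}\right)} = \frac{1}{5 \left(18602 + \frac{804}{-7777}\right)} = \frac{1}{5 \left(18602 + 804 \left(- \frac{1}{7777}\right)\right)} = \frac{1}{5 \left(18602 - \frac{804}{7777}\right)} = \frac{1}{5 \cdot \frac{144666950}{7777}} = \frac{1}{5} \cdot \frac{7777}{144666950} = \frac{7777}{723334750} \approx 1.0752 \cdot 10^{-5}$)
$\left(Z + 10751\right) \left(v - 44700\right) = \left(\frac{7777}{723334750} + 10751\right) \left(-49568 - 44700\right) = \frac{7776571905027}{723334750} \left(-94268\right) = - \frac{366540940171542618}{361667375}$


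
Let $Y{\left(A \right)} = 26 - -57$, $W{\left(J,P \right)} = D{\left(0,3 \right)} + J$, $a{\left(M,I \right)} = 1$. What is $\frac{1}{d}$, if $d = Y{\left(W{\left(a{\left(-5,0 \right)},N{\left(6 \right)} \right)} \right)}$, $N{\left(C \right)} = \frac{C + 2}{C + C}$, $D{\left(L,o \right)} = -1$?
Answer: $\frac{1}{83} \approx 0.012048$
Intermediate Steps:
$N{\left(C \right)} = \frac{2 + C}{2 C}$
$W{\left(J,P \right)} = -1 + J$
$Y{\left(A \right)} = 83$ ($Y{\left(A \right)} = 26 + 57 = 83$)
$d = 83$
$\frac{1}{d} = \frac{1}{83}$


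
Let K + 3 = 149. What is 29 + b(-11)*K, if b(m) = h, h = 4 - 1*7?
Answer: -409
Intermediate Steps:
K = 146 (K = -3 + 149 = 146)
h = -3 (h = 4 - 7 = -3)
b(m) = -3
29 + b(-11)*K = 29 - 3*146 = 29 - 438 = -409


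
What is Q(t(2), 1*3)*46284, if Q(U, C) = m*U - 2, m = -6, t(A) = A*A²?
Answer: -2314200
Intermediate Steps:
t(A) = A³
Q(U, C) = -2 - 6*U (Q(U, C) = -6*U - 2 = -2 - 6*U)
Q(t(2), 1*3)*46284 = (-2 - 6*2³)*46284 = (-2 - 6*8)*46284 = (-2 - 48)*46284 = -50*46284 = -2314200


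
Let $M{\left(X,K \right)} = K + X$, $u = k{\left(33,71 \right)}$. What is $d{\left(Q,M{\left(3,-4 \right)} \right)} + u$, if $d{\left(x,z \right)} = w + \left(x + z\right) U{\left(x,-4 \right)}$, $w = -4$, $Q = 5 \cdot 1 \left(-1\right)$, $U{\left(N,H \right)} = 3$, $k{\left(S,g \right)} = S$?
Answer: $11$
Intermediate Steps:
$u = 33$
$Q = -5$ ($Q = 5 \left(-1\right) = -5$)
$d{\left(x,z \right)} = -4 + 3 x + 3 z$ ($d{\left(x,z \right)} = -4 + \left(x + z\right) 3 = -4 + \left(3 x + 3 z\right) = -4 + 3 x + 3 z$)
$d{\left(Q,M{\left(3,-4 \right)} \right)} + u = \left(-4 + 3 \left(-5\right) + 3 \left(-4 + 3\right)\right) + 33 = \left(-4 - 15 + 3 \left(-1\right)\right) + 33 = \left(-4 - 15 - 3\right) + 33 = -22 + 33 = 11$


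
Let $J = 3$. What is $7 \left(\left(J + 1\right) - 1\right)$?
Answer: $21$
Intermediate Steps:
$7 \left(\left(J + 1\right) - 1\right) = 7 \left(\left(3 + 1\right) - 1\right) = 7 \left(4 - 1\right) = 7 \cdot 3 = 21$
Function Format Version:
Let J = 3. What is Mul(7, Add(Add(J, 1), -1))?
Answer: 21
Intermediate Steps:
Mul(7, Add(Add(J, 1), -1)) = Mul(7, Add(Add(3, 1), -1)) = Mul(7, Add(4, -1)) = Mul(7, 3) = 21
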